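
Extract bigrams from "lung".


Word: "lung" (length 4)
Number of bigrams = 4 - 2 + 1 = 3
  Position 0: "lu"
  Position 1: "un"
  Position 2: "ng"
Bigrams = "lu", "un", "ng"


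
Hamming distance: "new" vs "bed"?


Comparing character by character (same length = 3):
  Pos 0: 'n' vs 'b' !=
  Pos 1: 'e' vs 'e' =
  Pos 2: 'w' vs 'd' !=
Hamming distance = 2


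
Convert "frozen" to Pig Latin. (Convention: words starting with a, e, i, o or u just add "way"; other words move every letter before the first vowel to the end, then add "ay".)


Word: "frozen"
Starts with consonant(s) → move to end, add 'ay'
Consonant cluster: "fr"
Pig Latin = "ozenfray"


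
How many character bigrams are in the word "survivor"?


Word: "survivor" (length 8)
Number of 2-grams = length - 2 + 1 = 8 - 2 + 1
= 7


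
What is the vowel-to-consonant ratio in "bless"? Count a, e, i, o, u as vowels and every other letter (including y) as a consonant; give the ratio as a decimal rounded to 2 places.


Word: "bless"
Vowels (a,e,i,o,u): 1
Consonants: 4
Ratio = 1/4
= 0.25


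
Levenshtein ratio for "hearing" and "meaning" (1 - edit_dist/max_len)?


Word 1: "hearing" (length 7)
Word 2: "meaning" (length 7)
One optimal edit sequence:
  1. substitute 'h' -> 'm'  (+1)
  2. keep 'e'
  3. keep 'a'
  4. substitute 'r' -> 'n'  (+1)
  5. keep 'i'
  6. keep 'n'
  7. keep 'g'
Edit distance = 2
Max length = max(7, 7) = 7
Similarity = 1 - 2/7
= 0.7143


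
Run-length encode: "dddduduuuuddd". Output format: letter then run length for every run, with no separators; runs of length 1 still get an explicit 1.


String: "dddduduuuuddd"
Scanning for consecutive runs:
  'd' x 4
  'u' x 1
  'd' x 1
  'u' x 4
  'd' x 3
RLE = "d4u1d1u4d3"


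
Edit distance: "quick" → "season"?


Word 1: "quick" (length 5)
Word 2: "season" (length 6)
One optimal edit sequence (insert/delete/substitute each cost 1):
  1. insert 's'  (+1)
  2. substitute 'q' -> 'e'  (+1)
  3. substitute 'u' -> 'a'  (+1)
  4. substitute 'i' -> 's'  (+1)
  5. substitute 'c' -> 'o'  (+1)
  6. substitute 'k' -> 'n'  (+1)
Total edit operations: 6
Edit distance = 6


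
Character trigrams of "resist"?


Word: "resist" (length 6)
Number of trigrams = 6 - 3 + 1 = 4
  Position 0: "res"
  Position 1: "esi"
  Position 2: "sis"
  Position 3: "ist"
Trigrams = "res", "esi", "sis", "ist"


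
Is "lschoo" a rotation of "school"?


Word: "school", Candidate: "lschoo"
Method: check if candidate is substring of word+word
"schoolschool" contains "lschoo"? Yes
Is rotation = Yes


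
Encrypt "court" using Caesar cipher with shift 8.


Word: "court"
Shift: 8
Each letter → (letter + shift) mod 26:
  'c' (2) + 8 = 10 → 'k'
  'o' (14) + 8 = 22 → 'w'
  'u' (20) + 8 = 2 → 'c'
  'r' (17) + 8 = 25 → 'z'
  't' (19) + 8 = 1 → 'b'
Result = "kwczb"


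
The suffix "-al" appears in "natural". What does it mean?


Suffix: -al
Example: natural = nature + -al, with a spelling change
Meaning = relating to


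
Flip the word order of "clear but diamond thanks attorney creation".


Original: "clear but diamond thanks attorney creation"
Words (1..n): clear | but | diamond | thanks | attorney | creation
Reversed (n..1): creation | attorney | thanks | diamond | but | clear
Result = "creation attorney thanks diamond but clear"


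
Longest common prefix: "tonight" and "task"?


Word 1: "tonight"
Word 2: "task"
Comparing from start:
  Pos 0: 't' == 't'
  Pos 1: 'o' != 'a' (stop)
LCP = "t" (length 1)


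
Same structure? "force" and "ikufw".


Pattern of "force": [0, 1, 2, 3, 4]
Pattern of "ikufw": [0, 1, 2, 3, 4]
Patterns match
Same pattern = Yes


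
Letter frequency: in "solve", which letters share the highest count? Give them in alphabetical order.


Word: "solve"
Letter counts:
  'e': 1
  'l': 1
  'o': 1
  's': 1
  'v': 1
Maximum count = 1
Most frequent = 'e', 'l', 'o', 's', 'v' (1 time each)


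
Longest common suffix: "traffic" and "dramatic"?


Word 1: "traffic"
Word 2: "dramatic"
Comparing from end:
  Pos -1: 'c' == 'c'
  Pos -2: 'i' == 'i'
  Pos -3: 'f' != 't' (stop)
LCS = "ic" (length 2)


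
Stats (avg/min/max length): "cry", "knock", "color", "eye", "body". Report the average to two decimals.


Lengths: "cry"=3, "knock"=5, "color"=5, "eye"=3, "body"=4
Sum = 20, Count = 5
Average = 20/5 = 4.00
= avg=4.00, min=3, max=5


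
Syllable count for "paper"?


Word: "paper"
Syllable breakdown: pa / per
Counting: 2 parts
= 2 syllables


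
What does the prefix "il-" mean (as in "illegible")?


Prefix: il-
Example: illegible = il- + legible
Meaning = not


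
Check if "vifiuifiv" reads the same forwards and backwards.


Word: "vifiuifiv"
Reversed: "vifiuifiv"
Forward == Backward? vifiuifiv == vifiuifiv
Palindrome = Yes


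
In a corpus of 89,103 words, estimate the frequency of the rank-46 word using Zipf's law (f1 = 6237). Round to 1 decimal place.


Zipf's law: f(r) = f(1) / r
f(1) = 6237
f(46) = 6237 / 46
= 135.6 occurrences


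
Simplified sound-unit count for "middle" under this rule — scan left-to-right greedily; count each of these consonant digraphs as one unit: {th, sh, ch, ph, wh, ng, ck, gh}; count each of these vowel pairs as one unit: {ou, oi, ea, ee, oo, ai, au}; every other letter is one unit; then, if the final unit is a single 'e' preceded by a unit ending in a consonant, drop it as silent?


Word: "middle" (6 letters)
Left-to-right scan:
  1. 'm' (letter)
  2. 'i' (letter)
  3. 'd' (letter)
  4. 'd' (letter)
  5. 'l' (letter)
  6. 'e' (letter)
Units from scan: 6
Final unit is 'e' after a consonant -> drop as silent (-1)
Sound units = 5 units


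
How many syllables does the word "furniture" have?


Word: "furniture"
Syllable breakdown: fur / ni / ture
Counting: 3 parts
= 3 syllables


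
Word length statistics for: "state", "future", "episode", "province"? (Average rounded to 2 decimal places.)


Lengths: "state"=5, "future"=6, "episode"=7, "province"=8
Sum = 26, Count = 4
Average = 26/4 = 6.50
= avg=6.50, min=5, max=8


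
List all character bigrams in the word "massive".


Word: "massive" (length 7)
Number of bigrams = 7 - 2 + 1 = 6
  Position 0: "ma"
  Position 1: "as"
  Position 2: "ss"
  Position 3: "si"
  Position 4: "iv"
  Position 5: "ve"
Bigrams = "ma", "as", "ss", "si", "iv", "ve"


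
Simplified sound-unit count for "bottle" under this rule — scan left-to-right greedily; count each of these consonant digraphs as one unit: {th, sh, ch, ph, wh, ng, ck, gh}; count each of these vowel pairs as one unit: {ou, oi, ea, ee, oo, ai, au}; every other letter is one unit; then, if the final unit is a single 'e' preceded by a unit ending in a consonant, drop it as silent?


Word: "bottle" (6 letters)
Left-to-right scan:
  (1) 'b' (letter)
  (2) 'o' (letter)
  (3) 't' (letter)
  (4) 't' (letter)
  (5) 'l' (letter)
  (6) 'e' (letter)
Units from scan: 6
Final unit is 'e' after a consonant -> drop as silent (-1)
Sound units = 5 units


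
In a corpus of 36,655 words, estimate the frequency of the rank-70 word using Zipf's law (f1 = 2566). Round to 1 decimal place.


Zipf's law: f(r) = f(1) / r
f(1) = 2566
f(70) = 2566 / 70
= 36.7 occurrences


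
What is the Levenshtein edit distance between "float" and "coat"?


Word 1: "float" (length 5)
Word 2: "coat" (length 4)
One optimal edit sequence (insert/delete/substitute each cost 1):
  1. delete 'f'  (+1)
  2. substitute 'l' -> 'c'  (+1)
  3. keep 'o'
  4. keep 'a'
  5. keep 't'
Total edit operations: 2
Edit distance = 2


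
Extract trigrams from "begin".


Word: "begin" (length 5)
Number of trigrams = 5 - 3 + 1 = 3
  Position 0: "beg"
  Position 1: "egi"
  Position 2: "gin"
Trigrams = "beg", "egi", "gin"


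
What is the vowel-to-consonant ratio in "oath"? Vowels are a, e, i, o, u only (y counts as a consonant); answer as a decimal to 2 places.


Word: "oath"
Vowels (a,e,i,o,u): 2
Consonants: 2
Ratio = 2/2
= 1.00


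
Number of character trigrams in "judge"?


Word: "judge" (length 5)
Number of 3-grams = length - 3 + 1 = 5 - 3 + 1
= 3


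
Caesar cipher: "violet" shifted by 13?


Word: "violet"
Shift: 13
Each letter → (letter + shift) mod 26:
  'v' (21) + 13 = 8 → 'i'
  'i' (8) + 13 = 21 → 'v'
  'o' (14) + 13 = 1 → 'b'
  'l' (11) + 13 = 24 → 'y'
  'e' (4) + 13 = 17 → 'r'
  't' (19) + 13 = 6 → 'g'
Result = "ivbyrg"


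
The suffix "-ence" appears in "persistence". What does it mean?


Suffix: -ence
Example: persistence (persist + -ence)
Meaning = state of


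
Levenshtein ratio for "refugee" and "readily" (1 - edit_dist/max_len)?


Word 1: "refugee" (length 7)
Word 2: "readily" (length 7)
One optimal edit sequence:
  1. keep 'r'
  2. keep 'e'
  3. substitute 'f' -> 'a'  (+1)
  4. substitute 'u' -> 'd'  (+1)
  5. substitute 'g' -> 'i'  (+1)
  6. substitute 'e' -> 'l'  (+1)
  7. substitute 'e' -> 'y'  (+1)
Edit distance = 5
Max length = max(7, 7) = 7
Similarity = 1 - 5/7
= 0.2857


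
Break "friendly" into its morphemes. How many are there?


Word: "friendly"
Morphemes: friend + -ly
Each morpheme carries meaning
= 2 morphemes


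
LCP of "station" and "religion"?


Word 1: "station"
Word 2: "religion"
Comparing from start:
  Pos 0: 's' != 'r' (stop)
LCP = "" (length 0)


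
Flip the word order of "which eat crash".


Original: "which eat crash"
Words (1..n): which | eat | crash
Reversed (n..1): crash | eat | which
Result = "crash eat which"


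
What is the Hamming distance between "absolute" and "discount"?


Comparing character by character (same length = 8):
  Pos 0: 'a' vs 'd' !=
  Pos 1: 'b' vs 'i' !=
  Pos 2: 's' vs 's' =
  Pos 3: 'o' vs 'c' !=
  Pos 4: 'l' vs 'o' !=
  Pos 5: 'u' vs 'u' =
  Pos 6: 't' vs 'n' !=
  Pos 7: 'e' vs 't' !=
Hamming distance = 6


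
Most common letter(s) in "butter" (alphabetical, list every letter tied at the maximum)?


Word: "butter"
Letter counts:
  'b': 1
  'e': 1
  'r': 1
  't': 2
  'u': 1
Maximum count = 2
Most frequent = 't' (2 times each)


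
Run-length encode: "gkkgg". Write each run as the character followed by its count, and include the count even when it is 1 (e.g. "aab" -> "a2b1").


String: "gkkgg"
Scanning for consecutive runs:
  'g' x 1
  'k' x 2
  'g' x 2
RLE = "g1k2g2"


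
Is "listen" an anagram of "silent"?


Word 1: "silent" → sorted: eilnst
Word 2: "listen" → sorted: eilnst
Same letters? eilnst == eilnst
Anagram = Yes


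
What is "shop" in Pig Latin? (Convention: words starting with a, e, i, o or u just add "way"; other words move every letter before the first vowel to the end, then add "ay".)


Word: "shop"
Starts with consonant(s) → move to end, add 'ay'
Consonant cluster: "sh"
Pig Latin = "opshay"


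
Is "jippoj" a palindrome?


Word: "jippoj"
Reversed: "joppij"
Forward == Backward? jippoj != joppij
Palindrome = No


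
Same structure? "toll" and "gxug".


Pattern of "toll": [0, 1, 2, 2]
Pattern of "gxug": [0, 1, 2, 0]
Patterns do not match
Same pattern = No


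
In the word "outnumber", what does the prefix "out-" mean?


Prefix: out-
As in: outnumber -> out- + number
Meaning = surpass


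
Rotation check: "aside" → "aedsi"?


Word: "aside", Candidate: "aedsi"
Method: check if candidate is substring of word+word
"asideaside" contains "aedsi"? No
Is rotation = No


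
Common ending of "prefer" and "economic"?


Word 1: "prefer"
Word 2: "economic"
Comparing from end:
  Pos -1: 'r' != 'c' (stop)
LCS = "" (length 0)


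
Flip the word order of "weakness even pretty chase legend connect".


Original: "weakness even pretty chase legend connect"
Words (1..n): weakness | even | pretty | chase | legend | connect
Reversed (n..1): connect | legend | chase | pretty | even | weakness
Result = "connect legend chase pretty even weakness"


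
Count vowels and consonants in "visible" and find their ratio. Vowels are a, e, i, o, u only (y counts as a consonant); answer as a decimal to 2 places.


Word: "visible"
Vowels (a,e,i,o,u): 3
Consonants: 4
Ratio = 3/4
= 0.75


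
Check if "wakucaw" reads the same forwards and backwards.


Word: "wakucaw"
Reversed: "wacukaw"
Forward == Backward? wakucaw != wacukaw
Palindrome = No


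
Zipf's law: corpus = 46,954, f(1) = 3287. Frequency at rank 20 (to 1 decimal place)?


Zipf's law: f(r) = f(1) / r
f(1) = 3287
f(20) = 3287 / 20
= 164.4 occurrences


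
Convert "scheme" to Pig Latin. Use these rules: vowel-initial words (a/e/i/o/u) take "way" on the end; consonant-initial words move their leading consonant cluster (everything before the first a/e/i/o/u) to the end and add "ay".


Word: "scheme"
Starts with consonant(s) → move to end, add 'ay'
Consonant cluster: "sch"
Pig Latin = "emeschay"


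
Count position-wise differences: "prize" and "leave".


Comparing character by character (same length = 5):
  Pos 0: 'p' vs 'l' !=
  Pos 1: 'r' vs 'e' !=
  Pos 2: 'i' vs 'a' !=
  Pos 3: 'z' vs 'v' !=
  Pos 4: 'e' vs 'e' =
Hamming distance = 4


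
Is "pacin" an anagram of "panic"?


Word 1: "panic" → sorted: acinp
Word 2: "pacin" → sorted: acinp
Same letters? acinp == acinp
Anagram = Yes


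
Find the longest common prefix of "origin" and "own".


Word 1: "origin"
Word 2: "own"
Comparing from start:
  Pos 0: 'o' == 'o'
  Pos 1: 'r' != 'w' (stop)
LCP = "o" (length 1)


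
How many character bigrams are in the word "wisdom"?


Word: "wisdom" (length 6)
Number of 2-grams = length - 2 + 1 = 6 - 2 + 1
= 5


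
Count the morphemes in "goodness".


Word: "goodness"
Morphemes: good + -ness
Each morpheme carries meaning
= 2 morphemes


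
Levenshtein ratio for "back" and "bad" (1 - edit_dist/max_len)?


Word 1: "back" (length 4)
Word 2: "bad" (length 3)
One optimal edit sequence:
  1. keep 'b'
  2. keep 'a'
  3. delete 'c'  (+1)
  4. substitute 'k' -> 'd'  (+1)
Edit distance = 2
Max length = max(4, 3) = 4
Similarity = 1 - 2/4
= 0.5000


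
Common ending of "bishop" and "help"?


Word 1: "bishop"
Word 2: "help"
Comparing from end:
  Pos -1: 'p' == 'p'
  Pos -2: 'o' != 'l' (stop)
LCS = "p" (length 1)


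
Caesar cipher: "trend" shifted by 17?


Word: "trend"
Shift: 17
Each letter → (letter + shift) mod 26:
  't' (19) + 17 = 10 → 'k'
  'r' (17) + 17 = 8 → 'i'
  'e' (4) + 17 = 21 → 'v'
  'n' (13) + 17 = 4 → 'e'
  'd' (3) + 17 = 20 → 'u'
Result = "kiveu"


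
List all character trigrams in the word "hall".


Word: "hall" (length 4)
Number of trigrams = 4 - 3 + 1 = 2
  Position 0: "hal"
  Position 1: "all"
Trigrams = "hal", "all"


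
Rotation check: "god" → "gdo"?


Word: "god", Candidate: "gdo"
Method: check if candidate is substring of word+word
"godgod" contains "gdo"? No
Is rotation = No


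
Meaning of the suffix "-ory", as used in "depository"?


Suffix: -ory
Example: depository = deposit + -ory
Meaning = relating to / place for


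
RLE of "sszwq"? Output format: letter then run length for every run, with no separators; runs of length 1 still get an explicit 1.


String: "sszwq"
Scanning for consecutive runs:
  's' x 2
  'z' x 1
  'w' x 1
  'q' x 1
RLE = "s2z1w1q1"


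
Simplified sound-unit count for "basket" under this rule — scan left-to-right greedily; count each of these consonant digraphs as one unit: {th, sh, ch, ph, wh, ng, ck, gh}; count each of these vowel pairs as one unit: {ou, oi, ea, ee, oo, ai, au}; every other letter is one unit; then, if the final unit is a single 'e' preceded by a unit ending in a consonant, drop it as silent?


Word: "basket" (6 letters)
Left-to-right scan:
  1. 'b' (letter)
  2. 'a' (letter)
  3. 's' (letter)
  4. 'k' (letter)
  5. 'e' (letter)
  6. 't' (letter)
Units from scan: 6
Sound units = 6 units


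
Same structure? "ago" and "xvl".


Pattern of "ago": [0, 1, 2]
Pattern of "xvl": [0, 1, 2]
Patterns match
Same pattern = Yes


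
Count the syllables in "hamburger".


Word: "hamburger"
Syllable breakdown: ham | bur | ger
Counting: 3 parts
= 3 syllables


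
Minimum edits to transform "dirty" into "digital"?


Word 1: "dirty" (length 5)
Word 2: "digital" (length 7)
One optimal edit sequence (insert/delete/substitute each cost 1):
  1. keep 'd'
  2. keep 'i'
  3. insert 'g'  (+1)
  4. substitute 'r' -> 'i'  (+1)
  5. keep 't'
  6. insert 'a'  (+1)
  7. substitute 'y' -> 'l'  (+1)
Total edit operations: 4
Edit distance = 4


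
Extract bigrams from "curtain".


Word: "curtain" (length 7)
Number of bigrams = 7 - 2 + 1 = 6
  Position 0: "cu"
  Position 1: "ur"
  Position 2: "rt"
  Position 3: "ta"
  Position 4: "ai"
  Position 5: "in"
Bigrams = "cu", "ur", "rt", "ta", "ai", "in"


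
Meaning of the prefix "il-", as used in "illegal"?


Prefix: il-
Example: illegal = il- + legal
Meaning = not


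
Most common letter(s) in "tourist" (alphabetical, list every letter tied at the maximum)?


Word: "tourist"
Letter counts:
  'i': 1
  'o': 1
  'r': 1
  's': 1
  't': 2
  'u': 1
Maximum count = 2
Most frequent = 't' (2 times each)


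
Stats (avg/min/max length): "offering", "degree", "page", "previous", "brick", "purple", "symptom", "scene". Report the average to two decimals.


Lengths: "offering"=8, "degree"=6, "page"=4, "previous"=8, "brick"=5, "purple"=6, "symptom"=7, "scene"=5
Sum = 49, Count = 8
Average = 49/8 = 6.13
= avg=6.13, min=4, max=8


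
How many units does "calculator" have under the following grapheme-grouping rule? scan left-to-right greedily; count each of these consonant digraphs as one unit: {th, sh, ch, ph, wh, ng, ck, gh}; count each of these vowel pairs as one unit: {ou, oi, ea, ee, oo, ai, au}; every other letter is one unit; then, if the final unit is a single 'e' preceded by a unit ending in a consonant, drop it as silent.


Word: "calculator" (10 letters)
Left-to-right scan:
  (1) 'c' (letter)
  (2) 'a' (letter)
  (3) 'l' (letter)
  (4) 'c' (letter)
  (5) 'u' (letter)
  (6) 'l' (letter)
  (7) 'a' (letter)
  (8) 't' (letter)
  (9) 'o' (letter)
  (10) 'r' (letter)
Units from scan: 10
Sound units = 10 units


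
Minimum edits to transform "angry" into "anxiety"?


Word 1: "angry" (length 5)
Word 2: "anxiety" (length 7)
One optimal edit sequence (insert/delete/substitute each cost 1):
  1. keep 'a'
  2. keep 'n'
  3. insert 'x'  (+1)
  4. insert 'i'  (+1)
  5. substitute 'g' -> 'e'  (+1)
  6. substitute 'r' -> 't'  (+1)
  7. keep 'y'
Total edit operations: 4
Edit distance = 4


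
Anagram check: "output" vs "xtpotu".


Word 1: "output" → sorted: opttuu
Word 2: "xtpotu" → sorted: opttux
Same letters? opttuu != opttux
Anagram = No


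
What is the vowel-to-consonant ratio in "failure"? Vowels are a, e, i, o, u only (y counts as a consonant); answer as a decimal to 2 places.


Word: "failure"
Vowels (a,e,i,o,u): 4
Consonants: 3
Ratio = 4/3
= 1.33


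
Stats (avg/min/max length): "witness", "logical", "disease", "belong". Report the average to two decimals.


Lengths: "witness"=7, "logical"=7, "disease"=7, "belong"=6
Sum = 27, Count = 4
Average = 27/4 = 6.75
= avg=6.75, min=6, max=7


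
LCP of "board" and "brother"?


Word 1: "board"
Word 2: "brother"
Comparing from start:
  Pos 0: 'b' == 'b'
  Pos 1: 'o' != 'r' (stop)
LCP = "b" (length 1)


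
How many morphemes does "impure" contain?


Word: "impure"
Morphemes: im- | pure
Each morpheme carries meaning
= 2 morphemes


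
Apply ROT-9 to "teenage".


Word: "teenage"
Shift: 9
Each letter → (letter + shift) mod 26:
  't' (19) + 9 = 2 → 'c'
  'e' (4) + 9 = 13 → 'n'
  'e' (4) + 9 = 13 → 'n'
  'n' (13) + 9 = 22 → 'w'
  'a' (0) + 9 = 9 → 'j'
  'g' (6) + 9 = 15 → 'p'
  'e' (4) + 9 = 13 → 'n'
Result = "cnnwjpn"


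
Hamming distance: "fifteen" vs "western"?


Comparing character by character (same length = 7):
  Pos 0: 'f' vs 'w' !=
  Pos 1: 'i' vs 'e' !=
  Pos 2: 'f' vs 's' !=
  Pos 3: 't' vs 't' =
  Pos 4: 'e' vs 'e' =
  Pos 5: 'e' vs 'r' !=
  Pos 6: 'n' vs 'n' =
Hamming distance = 4


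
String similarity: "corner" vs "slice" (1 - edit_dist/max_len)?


Word 1: "corner" (length 6)
Word 2: "slice" (length 5)
One optimal edit sequence:
  1. substitute 'c' -> 's'  (+1)
  2. substitute 'o' -> 'l'  (+1)
  3. substitute 'r' -> 'i'  (+1)
  4. substitute 'n' -> 'c'  (+1)
  5. keep 'e'
  6. delete 'r'  (+1)
Edit distance = 5
Max length = max(6, 5) = 6
Similarity = 1 - 5/6
= 0.1667


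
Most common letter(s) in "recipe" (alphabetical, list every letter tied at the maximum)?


Word: "recipe"
Letter counts:
  'c': 1
  'e': 2
  'i': 1
  'p': 1
  'r': 1
Maximum count = 2
Most frequent = 'e' (2 times each)


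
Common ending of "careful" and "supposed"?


Word 1: "careful"
Word 2: "supposed"
Comparing from end:
  Pos -1: 'l' != 'd' (stop)
LCS = "" (length 0)


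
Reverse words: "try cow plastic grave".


Original: "try cow plastic grave"
Words (1..n): try | cow | plastic | grave
Reversed (n..1): grave | plastic | cow | try
Result = "grave plastic cow try"


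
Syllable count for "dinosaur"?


Word: "dinosaur"
Syllable breakdown: di · no · saur
Counting: 3 parts
= 3 syllables


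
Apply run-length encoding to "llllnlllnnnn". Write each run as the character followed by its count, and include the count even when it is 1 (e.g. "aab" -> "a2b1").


String: "llllnlllnnnn"
Scanning for consecutive runs:
  'l' x 4
  'n' x 1
  'l' x 3
  'n' x 4
RLE = "l4n1l3n4"


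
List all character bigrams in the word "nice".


Word: "nice" (length 4)
Number of bigrams = 4 - 2 + 1 = 3
  Position 0: "ni"
  Position 1: "ic"
  Position 2: "ce"
Bigrams = "ni", "ic", "ce"


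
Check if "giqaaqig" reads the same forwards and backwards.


Word: "giqaaqig"
Reversed: "giqaaqig"
Forward == Backward? giqaaqig == giqaaqig
Palindrome = Yes


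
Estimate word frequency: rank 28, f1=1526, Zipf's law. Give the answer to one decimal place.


Zipf's law: f(r) = f(1) / r
f(1) = 1526
f(28) = 1526 / 28
= 54.5 occurrences


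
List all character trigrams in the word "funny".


Word: "funny" (length 5)
Number of trigrams = 5 - 3 + 1 = 3
  Position 0: "fun"
  Position 1: "unn"
  Position 2: "nny"
Trigrams = "fun", "unn", "nny"


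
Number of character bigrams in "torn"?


Word: "torn" (length 4)
Number of 2-grams = length - 2 + 1 = 4 - 2 + 1
= 3


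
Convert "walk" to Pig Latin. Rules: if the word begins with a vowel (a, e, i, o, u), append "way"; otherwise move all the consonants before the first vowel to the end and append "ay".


Word: "walk"
Starts with consonant(s) → move to end, add 'ay'
Consonant cluster: "w"
Pig Latin = "alkway"


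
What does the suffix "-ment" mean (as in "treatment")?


Suffix: -ment
Example: treatment (treat + -ment)
Meaning = result of action


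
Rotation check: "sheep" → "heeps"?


Word: "sheep", Candidate: "heeps"
Method: check if candidate is substring of word+word
"sheepsheep" contains "heeps"? Yes
Is rotation = Yes


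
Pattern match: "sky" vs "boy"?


Pattern of "sky": [0, 1, 2]
Pattern of "boy": [0, 1, 2]
Patterns match
Same pattern = Yes


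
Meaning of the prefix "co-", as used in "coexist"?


Prefix: co-
Example: coexist (co- + exist)
Meaning = together


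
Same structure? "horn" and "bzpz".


Pattern of "horn": [0, 1, 2, 3]
Pattern of "bzpz": [0, 1, 2, 1]
Patterns do not match
Same pattern = No


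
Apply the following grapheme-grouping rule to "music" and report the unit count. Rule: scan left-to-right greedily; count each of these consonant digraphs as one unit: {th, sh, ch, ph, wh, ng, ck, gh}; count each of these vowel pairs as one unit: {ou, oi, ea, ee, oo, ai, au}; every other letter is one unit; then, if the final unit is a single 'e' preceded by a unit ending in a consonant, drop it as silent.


Word: "music" (5 letters)
Left-to-right scan:
  (1) 'm' (letter)
  (2) 'u' (letter)
  (3) 's' (letter)
  (4) 'i' (letter)
  (5) 'c' (letter)
Units from scan: 5
Sound units = 5 units


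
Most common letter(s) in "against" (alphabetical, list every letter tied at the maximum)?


Word: "against"
Letter counts:
  'a': 2
  'g': 1
  'i': 1
  'n': 1
  's': 1
  't': 1
Maximum count = 2
Most frequent = 'a' (2 times each)


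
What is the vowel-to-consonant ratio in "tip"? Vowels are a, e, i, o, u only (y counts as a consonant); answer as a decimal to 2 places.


Word: "tip"
Vowels (a,e,i,o,u): 1
Consonants: 2
Ratio = 1/2
= 0.50


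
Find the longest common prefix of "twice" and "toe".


Word 1: "twice"
Word 2: "toe"
Comparing from start:
  Pos 0: 't' == 't'
  Pos 1: 'w' != 'o' (stop)
LCP = "t" (length 1)


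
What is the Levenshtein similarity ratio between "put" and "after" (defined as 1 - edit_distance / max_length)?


Word 1: "put" (length 3)
Word 2: "after" (length 5)
One optimal edit sequence:
  1. substitute 'p' -> 'a'  (+1)
  2. substitute 'u' -> 'f'  (+1)
  3. keep 't'
  4. insert 'e'  (+1)
  5. insert 'r'  (+1)
Edit distance = 4
Max length = max(3, 5) = 5
Similarity = 1 - 4/5
= 0.2000


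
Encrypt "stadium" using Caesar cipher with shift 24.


Word: "stadium"
Shift: 24
Each letter → (letter + shift) mod 26:
  's' (18) + 24 = 16 → 'q'
  't' (19) + 24 = 17 → 'r'
  'a' (0) + 24 = 24 → 'y'
  'd' (3) + 24 = 1 → 'b'
  'i' (8) + 24 = 6 → 'g'
  'u' (20) + 24 = 18 → 's'
  'm' (12) + 24 = 10 → 'k'
Result = "qrybgsk"


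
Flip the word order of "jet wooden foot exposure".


Original: "jet wooden foot exposure"
Words (1..n): jet | wooden | foot | exposure
Reversed (n..1): exposure | foot | wooden | jet
Result = "exposure foot wooden jet"


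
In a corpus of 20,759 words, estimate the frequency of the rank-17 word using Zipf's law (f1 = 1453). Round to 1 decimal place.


Zipf's law: f(r) = f(1) / r
f(1) = 1453
f(17) = 1453 / 17
= 85.5 occurrences


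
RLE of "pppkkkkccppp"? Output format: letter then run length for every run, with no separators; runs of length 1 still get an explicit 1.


String: "pppkkkkccppp"
Scanning for consecutive runs:
  'p' x 3
  'k' x 4
  'c' x 2
  'p' x 3
RLE = "p3k4c2p3"


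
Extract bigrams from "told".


Word: "told" (length 4)
Number of bigrams = 4 - 2 + 1 = 3
  Position 0: "to"
  Position 1: "ol"
  Position 2: "ld"
Bigrams = "to", "ol", "ld"


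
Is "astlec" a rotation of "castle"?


Word: "castle", Candidate: "astlec"
Method: check if candidate is substring of word+word
"castlecastle" contains "astlec"? Yes
Is rotation = Yes


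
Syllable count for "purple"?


Word: "purple"
Syllable breakdown: pur / ple
Counting: 2 parts
= 2 syllables


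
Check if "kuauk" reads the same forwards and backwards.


Word: "kuauk"
Reversed: "kuauk"
Forward == Backward? kuauk == kuauk
Palindrome = Yes


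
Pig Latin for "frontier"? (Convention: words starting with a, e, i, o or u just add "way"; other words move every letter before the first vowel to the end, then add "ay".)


Word: "frontier"
Starts with consonant(s) → move to end, add 'ay'
Consonant cluster: "fr"
Pig Latin = "ontierfray"


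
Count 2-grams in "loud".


Word: "loud" (length 4)
Number of 2-grams = length - 2 + 1 = 4 - 2 + 1
= 3


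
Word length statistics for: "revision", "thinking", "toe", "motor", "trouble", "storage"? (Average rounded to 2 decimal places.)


Lengths: "revision"=8, "thinking"=8, "toe"=3, "motor"=5, "trouble"=7, "storage"=7
Sum = 38, Count = 6
Average = 38/6 = 6.33
= avg=6.33, min=3, max=8


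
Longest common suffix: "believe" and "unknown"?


Word 1: "believe"
Word 2: "unknown"
Comparing from end:
  Pos -1: 'e' != 'n' (stop)
LCS = "" (length 0)


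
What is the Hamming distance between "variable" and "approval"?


Comparing character by character (same length = 8):
  Pos 0: 'v' vs 'a' !=
  Pos 1: 'a' vs 'p' !=
  Pos 2: 'r' vs 'p' !=
  Pos 3: 'i' vs 'r' !=
  Pos 4: 'a' vs 'o' !=
  Pos 5: 'b' vs 'v' !=
  Pos 6: 'l' vs 'a' !=
  Pos 7: 'e' vs 'l' !=
Hamming distance = 8


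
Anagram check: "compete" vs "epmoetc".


Word 1: "compete" → sorted: ceemopt
Word 2: "epmoetc" → sorted: ceemopt
Same letters? ceemopt == ceemopt
Anagram = Yes


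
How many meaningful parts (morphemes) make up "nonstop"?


Word: "nonstop"
Morphemes: non- + stop
Each morpheme carries meaning
= 2 morphemes


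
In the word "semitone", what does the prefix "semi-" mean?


Prefix: semi-
Example: semitone (semi- + tone)
Meaning = half


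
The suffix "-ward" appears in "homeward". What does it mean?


Suffix: -ward
As in: homeward -> home + -ward
Meaning = in the direction of


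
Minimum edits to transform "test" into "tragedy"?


Word 1: "test" (length 4)
Word 2: "tragedy" (length 7)
One optimal edit sequence (insert/delete/substitute each cost 1):
  1. keep 't'
  2. insert 'r'  (+1)
  3. insert 'a'  (+1)
  4. insert 'g'  (+1)
  5. keep 'e'
  6. substitute 's' -> 'd'  (+1)
  7. substitute 't' -> 'y'  (+1)
Total edit operations: 5
Edit distance = 5


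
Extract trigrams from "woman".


Word: "woman" (length 5)
Number of trigrams = 5 - 3 + 1 = 3
  Position 0: "wom"
  Position 1: "oma"
  Position 2: "man"
Trigrams = "wom", "oma", "man"


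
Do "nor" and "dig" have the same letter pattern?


Pattern of "nor": [0, 1, 2]
Pattern of "dig": [0, 1, 2]
Patterns match
Same pattern = Yes


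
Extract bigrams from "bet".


Word: "bet" (length 3)
Number of bigrams = 3 - 2 + 1 = 2
  Position 0: "be"
  Position 1: "et"
Bigrams = "be", "et"


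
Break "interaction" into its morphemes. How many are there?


Word: "interaction"
Morphemes: inter- | act | -ion
Each morpheme carries meaning
= 3 morphemes


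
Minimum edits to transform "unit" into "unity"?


Word 1: "unit" (length 4)
Word 2: "unity" (length 5)
One optimal edit sequence (insert/delete/substitute each cost 1):
  1. keep 'u'
  2. keep 'n'
  3. keep 'i'
  4. keep 't'
  5. insert 'y'  (+1)
Total edit operations: 1
Edit distance = 1


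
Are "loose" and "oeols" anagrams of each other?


Word 1: "loose" → sorted: eloos
Word 2: "oeols" → sorted: eloos
Same letters? eloos == eloos
Anagram = Yes


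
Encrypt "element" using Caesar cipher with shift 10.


Word: "element"
Shift: 10
Each letter → (letter + shift) mod 26:
  'e' (4) + 10 = 14 → 'o'
  'l' (11) + 10 = 21 → 'v'
  'e' (4) + 10 = 14 → 'o'
  'm' (12) + 10 = 22 → 'w'
  'e' (4) + 10 = 14 → 'o'
  'n' (13) + 10 = 23 → 'x'
  't' (19) + 10 = 3 → 'd'
Result = "ovowoxd"


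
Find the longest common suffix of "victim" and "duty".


Word 1: "victim"
Word 2: "duty"
Comparing from end:
  Pos -1: 'm' != 'y' (stop)
LCS = "" (length 0)


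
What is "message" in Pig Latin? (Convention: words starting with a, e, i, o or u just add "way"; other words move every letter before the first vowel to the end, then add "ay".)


Word: "message"
Starts with consonant(s) → move to end, add 'ay'
Consonant cluster: "m"
Pig Latin = "essagemay"


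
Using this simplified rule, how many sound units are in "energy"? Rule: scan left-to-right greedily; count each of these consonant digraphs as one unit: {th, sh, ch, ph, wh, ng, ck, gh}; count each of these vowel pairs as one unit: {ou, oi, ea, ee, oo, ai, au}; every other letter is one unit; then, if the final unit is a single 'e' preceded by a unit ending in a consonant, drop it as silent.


Word: "energy" (6 letters)
Left-to-right scan:
  [1] 'e' (letter)
  [2] 'n' (letter)
  [3] 'e' (letter)
  [4] 'r' (letter)
  [5] 'g' (letter)
  [6] 'y' (letter)
Units from scan: 6
Sound units = 6 units


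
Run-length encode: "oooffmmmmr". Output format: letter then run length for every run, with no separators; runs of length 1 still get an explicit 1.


String: "oooffmmmmr"
Scanning for consecutive runs:
  'o' x 3
  'f' x 2
  'm' x 4
  'r' x 1
RLE = "o3f2m4r1"


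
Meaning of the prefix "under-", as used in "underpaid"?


Prefix: under-
Example: underpaid (under- + paid)
Meaning = insufficient


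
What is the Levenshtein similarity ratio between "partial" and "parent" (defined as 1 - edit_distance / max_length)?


Word 1: "partial" (length 7)
Word 2: "parent" (length 6)
One optimal edit sequence:
  1. keep 'p'
  2. keep 'a'
  3. keep 'r'
  4. delete 't'  (+1)
  5. substitute 'i' -> 'e'  (+1)
  6. substitute 'a' -> 'n'  (+1)
  7. substitute 'l' -> 't'  (+1)
Edit distance = 4
Max length = max(7, 6) = 7
Similarity = 1 - 4/7
= 0.4286


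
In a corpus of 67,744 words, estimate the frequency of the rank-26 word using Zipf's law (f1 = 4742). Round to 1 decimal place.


Zipf's law: f(r) = f(1) / r
f(1) = 4742
f(26) = 4742 / 26
= 182.4 occurrences


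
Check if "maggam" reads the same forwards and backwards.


Word: "maggam"
Reversed: "maggam"
Forward == Backward? maggam == maggam
Palindrome = Yes


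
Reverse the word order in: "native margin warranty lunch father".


Original: "native margin warranty lunch father"
Words (1..n): native | margin | warranty | lunch | father
Reversed (n..1): father | lunch | warranty | margin | native
Result = "father lunch warranty margin native"


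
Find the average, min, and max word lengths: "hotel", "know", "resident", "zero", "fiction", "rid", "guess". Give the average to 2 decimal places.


Lengths: "hotel"=5, "know"=4, "resident"=8, "zero"=4, "fiction"=7, "rid"=3, "guess"=5
Sum = 36, Count = 7
Average = 36/7 = 5.14
= avg=5.14, min=3, max=8


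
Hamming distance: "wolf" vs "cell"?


Comparing character by character (same length = 4):
  Pos 0: 'w' vs 'c' !=
  Pos 1: 'o' vs 'e' !=
  Pos 2: 'l' vs 'l' =
  Pos 3: 'f' vs 'l' !=
Hamming distance = 3


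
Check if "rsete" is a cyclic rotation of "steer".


Word: "steer", Candidate: "rsete"
Method: check if candidate is substring of word+word
"steersteer" contains "rsete"? No
Is rotation = No


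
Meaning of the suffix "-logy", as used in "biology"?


Suffix: -logy
As in: biology -> bio- + -logy
Meaning = study of


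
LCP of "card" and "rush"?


Word 1: "card"
Word 2: "rush"
Comparing from start:
  Pos 0: 'c' != 'r' (stop)
LCP = "" (length 0)


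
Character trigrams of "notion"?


Word: "notion" (length 6)
Number of trigrams = 6 - 3 + 1 = 4
  Position 0: "not"
  Position 1: "oti"
  Position 2: "tio"
  Position 3: "ion"
Trigrams = "not", "oti", "tio", "ion"


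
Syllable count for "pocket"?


Word: "pocket"
Syllable breakdown: pock / et
Counting: 2 parts
= 2 syllables


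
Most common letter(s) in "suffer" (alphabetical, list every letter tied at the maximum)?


Word: "suffer"
Letter counts:
  'e': 1
  'f': 2
  'r': 1
  's': 1
  'u': 1
Maximum count = 2
Most frequent = 'f' (2 times each)


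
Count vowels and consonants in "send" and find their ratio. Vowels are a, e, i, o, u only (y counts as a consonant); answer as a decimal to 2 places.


Word: "send"
Vowels (a,e,i,o,u): 1
Consonants: 3
Ratio = 1/3
= 0.33


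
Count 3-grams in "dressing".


Word: "dressing" (length 8)
Number of 3-grams = length - 3 + 1 = 8 - 3 + 1
= 6


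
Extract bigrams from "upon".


Word: "upon" (length 4)
Number of bigrams = 4 - 2 + 1 = 3
  Position 0: "up"
  Position 1: "po"
  Position 2: "on"
Bigrams = "up", "po", "on"


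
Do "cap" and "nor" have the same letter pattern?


Pattern of "cap": [0, 1, 2]
Pattern of "nor": [0, 1, 2]
Patterns match
Same pattern = Yes


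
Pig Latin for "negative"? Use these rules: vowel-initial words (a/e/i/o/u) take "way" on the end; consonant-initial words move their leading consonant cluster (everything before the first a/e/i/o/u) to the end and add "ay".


Word: "negative"
Starts with consonant(s) → move to end, add 'ay'
Consonant cluster: "n"
Pig Latin = "egativenay"


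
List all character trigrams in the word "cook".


Word: "cook" (length 4)
Number of trigrams = 4 - 3 + 1 = 2
  Position 0: "coo"
  Position 1: "ook"
Trigrams = "coo", "ook"


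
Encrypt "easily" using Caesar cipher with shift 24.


Word: "easily"
Shift: 24
Each letter → (letter + shift) mod 26:
  'e' (4) + 24 = 2 → 'c'
  'a' (0) + 24 = 24 → 'y'
  's' (18) + 24 = 16 → 'q'
  'i' (8) + 24 = 6 → 'g'
  'l' (11) + 24 = 9 → 'j'
  'y' (24) + 24 = 22 → 'w'
Result = "cyqgjw"


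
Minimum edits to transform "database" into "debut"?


Word 1: "database" (length 8)
Word 2: "debut" (length 5)
One optimal edit sequence (insert/delete/substitute each cost 1):
  1. keep 'd'
  2. delete 'a'  (+1)
  3. delete 't'  (+1)
  4. substitute 'a' -> 'e'  (+1)
  5. keep 'b'
  6. delete 'a'  (+1)
  7. substitute 's' -> 'u'  (+1)
  8. substitute 'e' -> 't'  (+1)
Total edit operations: 6
Edit distance = 6


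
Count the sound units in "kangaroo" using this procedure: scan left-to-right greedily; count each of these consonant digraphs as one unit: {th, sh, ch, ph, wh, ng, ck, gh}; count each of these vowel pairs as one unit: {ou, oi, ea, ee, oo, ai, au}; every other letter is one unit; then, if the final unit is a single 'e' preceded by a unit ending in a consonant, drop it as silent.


Word: "kangaroo" (8 letters)
Left-to-right scan:
  [1] 'k' (letter)
  [2] 'a' (letter)
  [3] 'ng' (digraph)
  [4] 'a' (letter)
  [5] 'r' (letter)
  [6] 'oo' (vowel-pair)
Units from scan: 6
Sound units = 6 units


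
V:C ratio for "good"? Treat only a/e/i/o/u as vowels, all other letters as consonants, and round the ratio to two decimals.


Word: "good"
Vowels (a,e,i,o,u): 2
Consonants: 2
Ratio = 2/2
= 1.00


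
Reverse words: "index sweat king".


Original: "index sweat king"
Words (1..n): index | sweat | king
Reversed (n..1): king | sweat | index
Result = "king sweat index"


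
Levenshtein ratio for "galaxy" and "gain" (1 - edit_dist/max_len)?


Word 1: "galaxy" (length 6)
Word 2: "gain" (length 4)
One optimal edit sequence:
  1. keep 'g'
  2. delete 'a'  (+1)
  3. delete 'l'  (+1)
  4. keep 'a'
  5. substitute 'x' -> 'i'  (+1)
  6. substitute 'y' -> 'n'  (+1)
Edit distance = 4
Max length = max(6, 4) = 6
Similarity = 1 - 4/6
= 0.3333


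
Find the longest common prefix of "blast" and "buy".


Word 1: "blast"
Word 2: "buy"
Comparing from start:
  Pos 0: 'b' == 'b'
  Pos 1: 'l' != 'u' (stop)
LCP = "b" (length 1)


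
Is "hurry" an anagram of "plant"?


Word 1: "plant" → sorted: alnpt
Word 2: "hurry" → sorted: hrruy
Same letters? alnpt != hrruy
Anagram = No


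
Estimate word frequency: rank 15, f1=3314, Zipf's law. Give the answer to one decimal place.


Zipf's law: f(r) = f(1) / r
f(1) = 3314
f(15) = 3314 / 15
= 220.9 occurrences


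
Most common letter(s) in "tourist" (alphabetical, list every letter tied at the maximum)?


Word: "tourist"
Letter counts:
  'i': 1
  'o': 1
  'r': 1
  's': 1
  't': 2
  'u': 1
Maximum count = 2
Most frequent = 't' (2 times each)


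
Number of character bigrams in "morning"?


Word: "morning" (length 7)
Number of 2-grams = length - 2 + 1 = 7 - 2 + 1
= 6


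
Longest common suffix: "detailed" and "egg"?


Word 1: "detailed"
Word 2: "egg"
Comparing from end:
  Pos -1: 'd' != 'g' (stop)
LCS = "" (length 0)


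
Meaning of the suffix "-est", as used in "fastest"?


Suffix: -est
Example: fastest = fast + -est
Meaning = most


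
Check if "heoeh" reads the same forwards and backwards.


Word: "heoeh"
Reversed: "heoeh"
Forward == Backward? heoeh == heoeh
Palindrome = Yes


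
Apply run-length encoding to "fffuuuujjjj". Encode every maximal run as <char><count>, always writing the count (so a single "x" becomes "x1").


String: "fffuuuujjjj"
Scanning for consecutive runs:
  'f' x 3
  'u' x 4
  'j' x 4
RLE = "f3u4j4"


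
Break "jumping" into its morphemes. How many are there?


Word: "jumping"
Morphemes: jump | -ing
Each morpheme carries meaning
= 2 morphemes


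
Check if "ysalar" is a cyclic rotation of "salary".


Word: "salary", Candidate: "ysalar"
Method: check if candidate is substring of word+word
"salarysalary" contains "ysalar"? Yes
Is rotation = Yes
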